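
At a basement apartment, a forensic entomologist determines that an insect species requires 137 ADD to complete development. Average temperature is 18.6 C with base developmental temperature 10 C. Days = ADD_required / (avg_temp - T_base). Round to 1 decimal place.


Insect development time:
Effective temperature = avg_temp - T_base = 18.6 - 10 = 8.6 C
Days = ADD / effective_temp = 137 / 8.6 = 15.9 days

15.9


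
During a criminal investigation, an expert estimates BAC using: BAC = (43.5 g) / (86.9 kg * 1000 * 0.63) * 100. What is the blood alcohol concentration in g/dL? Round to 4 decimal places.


Applying the Widmark formula:
BAC = (dose_g / (body_wt * 1000 * r)) * 100
Denominator = 86.9 * 1000 * 0.63 = 54747
BAC = (43.5 / 54747) * 100
BAC = 0.0795 g/dL

0.0795


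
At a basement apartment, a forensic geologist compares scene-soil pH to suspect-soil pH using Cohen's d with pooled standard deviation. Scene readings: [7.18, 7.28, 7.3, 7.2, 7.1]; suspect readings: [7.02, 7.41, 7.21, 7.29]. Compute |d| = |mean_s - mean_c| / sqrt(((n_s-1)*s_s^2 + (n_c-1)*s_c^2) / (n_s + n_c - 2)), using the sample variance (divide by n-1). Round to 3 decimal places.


Pooled-variance Cohen's d for soil pH comparison:
Scene mean = 36.06 / 5 = 7.212
Suspect mean = 28.93 / 4 = 7.2325
Scene sample variance s_s^2 = 0.00652
Suspect sample variance s_c^2 = 0.026825
Pooled variance = ((n_s-1)*s_s^2 + (n_c-1)*s_c^2) / (n_s + n_c - 2) = 0.015222
Pooled SD = sqrt(0.015222) = 0.123377
Mean difference = -0.0205
|d| = |-0.0205| / 0.123377 = 0.166

0.166


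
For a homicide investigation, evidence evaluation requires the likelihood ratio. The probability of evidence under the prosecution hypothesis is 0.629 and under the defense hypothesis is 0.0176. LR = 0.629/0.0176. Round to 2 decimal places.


Likelihood ratio calculation:
LR = P(E|Hp) / P(E|Hd)
LR = 0.629 / 0.0176
LR = 35.74

35.74


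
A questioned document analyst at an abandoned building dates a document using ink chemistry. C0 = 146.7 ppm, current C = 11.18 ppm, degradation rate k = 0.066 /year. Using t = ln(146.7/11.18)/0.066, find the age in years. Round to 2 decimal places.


Document age estimation:
C0/C = 146.7 / 11.18 = 13.121646
ln(C0/C) = 2.574263
t = 2.574263 / 0.066 = 39.00 years

39.00


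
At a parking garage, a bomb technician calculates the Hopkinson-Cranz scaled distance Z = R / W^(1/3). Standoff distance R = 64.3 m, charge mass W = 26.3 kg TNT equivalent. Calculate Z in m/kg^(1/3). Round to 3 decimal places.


Scaled distance calculation:
W^(1/3) = 26.3^(1/3) = 2.973847
Z = R / W^(1/3) = 64.3 / 2.973847
Z = 21.622 m/kg^(1/3)

21.622


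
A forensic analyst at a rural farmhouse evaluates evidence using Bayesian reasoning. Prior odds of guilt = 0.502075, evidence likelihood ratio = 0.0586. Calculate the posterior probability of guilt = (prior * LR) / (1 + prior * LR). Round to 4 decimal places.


Bayesian evidence evaluation:
Posterior odds = prior_odds * LR = 0.502075 * 0.0586 = 0.0294216
Posterior probability = posterior_odds / (1 + posterior_odds)
= 0.0294216 / (1 + 0.0294216)
= 0.0294216 / 1.0294216
= 0.0286

0.0286


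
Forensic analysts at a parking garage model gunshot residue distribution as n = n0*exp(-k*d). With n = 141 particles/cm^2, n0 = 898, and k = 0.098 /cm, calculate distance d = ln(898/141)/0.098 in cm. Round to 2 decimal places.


GSR distance calculation:
n0/n = 898 / 141 = 6.368794
ln(n0/n) = 1.85141
d = 1.85141 / 0.098 = 18.89 cm

18.89


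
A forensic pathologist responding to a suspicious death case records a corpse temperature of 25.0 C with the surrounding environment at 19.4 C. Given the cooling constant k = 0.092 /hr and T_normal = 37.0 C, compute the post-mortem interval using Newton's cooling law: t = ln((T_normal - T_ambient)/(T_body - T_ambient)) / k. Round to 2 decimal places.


Using Newton's law of cooling:
t = ln((T_normal - T_ambient) / (T_body - T_ambient)) / k
T_normal - T_ambient = 17.6
T_body - T_ambient = 5.6
Ratio = 3.142857
ln(ratio) = 1.145132
t = 1.145132 / 0.092 = 12.45 hours

12.45


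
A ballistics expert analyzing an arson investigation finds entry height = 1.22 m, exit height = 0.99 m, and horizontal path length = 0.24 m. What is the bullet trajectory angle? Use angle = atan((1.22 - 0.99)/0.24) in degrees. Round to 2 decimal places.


Bullet trajectory angle:
Height difference = 1.22 - 0.99 = 0.23 m
angle = atan(0.23 / 0.24)
angle = atan(0.958333)
angle = 43.78 degrees

43.78


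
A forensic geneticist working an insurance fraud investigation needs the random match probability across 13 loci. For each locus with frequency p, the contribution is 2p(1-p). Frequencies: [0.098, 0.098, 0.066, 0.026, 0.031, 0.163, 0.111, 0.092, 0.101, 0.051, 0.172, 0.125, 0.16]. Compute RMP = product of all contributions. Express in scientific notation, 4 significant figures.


Computing RMP for 13 loci:
Locus 1: 2 * 0.098 * 0.902 = 0.176792
Locus 2: 2 * 0.098 * 0.902 = 0.176792
Locus 3: 2 * 0.066 * 0.934 = 0.123288
Locus 4: 2 * 0.026 * 0.974 = 0.050648
Locus 5: 2 * 0.031 * 0.969 = 0.060078
Locus 6: 2 * 0.163 * 0.837 = 0.272862
Locus 7: 2 * 0.111 * 0.889 = 0.197358
Locus 8: 2 * 0.092 * 0.908 = 0.167072
Locus 9: 2 * 0.101 * 0.899 = 0.181598
Locus 10: 2 * 0.051 * 0.949 = 0.096798
Locus 11: 2 * 0.172 * 0.828 = 0.284832
Locus 12: 2 * 0.125 * 0.875 = 0.21875
Locus 13: 2 * 0.16 * 0.84 = 0.2688
RMP = 3.106e-11

3.106e-11


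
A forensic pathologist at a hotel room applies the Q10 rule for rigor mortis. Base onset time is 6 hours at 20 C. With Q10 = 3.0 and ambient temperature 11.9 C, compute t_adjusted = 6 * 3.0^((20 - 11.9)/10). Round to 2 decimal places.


Rigor mortis time adjustment:
Exponent = (T_ref - T_actual) / 10 = (20 - 11.9) / 10 = 0.81
Q10 factor = 3.0^0.81 = 2.43483
t_adjusted = 6 * 2.43483 = 14.61 hours

14.61


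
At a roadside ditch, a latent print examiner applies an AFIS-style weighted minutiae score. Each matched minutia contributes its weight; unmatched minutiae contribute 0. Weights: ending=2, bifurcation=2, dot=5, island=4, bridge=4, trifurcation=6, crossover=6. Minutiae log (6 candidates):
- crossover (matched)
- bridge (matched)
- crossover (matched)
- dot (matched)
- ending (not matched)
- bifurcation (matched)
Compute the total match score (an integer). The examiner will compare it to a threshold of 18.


Weighted minutiae match score:
  crossover: matched, +6 (running total 6)
  bridge: matched, +4 (running total 10)
  crossover: matched, +6 (running total 16)
  dot: matched, +5 (running total 21)
  ending: not matched, +0
  bifurcation: matched, +2 (running total 23)
Total score = 23
Threshold = 18; verdict = identification

23


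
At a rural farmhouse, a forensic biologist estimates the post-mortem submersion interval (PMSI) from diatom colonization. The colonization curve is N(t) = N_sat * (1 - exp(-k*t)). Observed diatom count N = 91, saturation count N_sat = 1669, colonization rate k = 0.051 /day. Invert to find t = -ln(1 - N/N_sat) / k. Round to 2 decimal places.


PMSI from diatom colonization curve:
N / N_sat = 91 / 1669 = 0.054524
1 - N/N_sat = 0.945476
ln(1 - N/N_sat) = -0.056067
t = -ln(1 - N/N_sat) / k = -(-0.056067) / 0.051 = 1.10 days

1.10


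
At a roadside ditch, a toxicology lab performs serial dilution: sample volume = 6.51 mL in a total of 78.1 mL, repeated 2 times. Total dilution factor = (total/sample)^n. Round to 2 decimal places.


Dilution factor calculation:
Single dilution = V_total / V_sample = 78.1 / 6.51 ≈ 11.996928
Number of dilutions = 2
Total DF = (78.1 / 6.51)^2 (full precision, rounded at the end) = 143.93

143.93


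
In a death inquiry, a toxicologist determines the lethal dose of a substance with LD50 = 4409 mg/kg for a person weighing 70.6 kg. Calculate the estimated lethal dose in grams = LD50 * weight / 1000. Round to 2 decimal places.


Lethal dose calculation:
Lethal dose = LD50 * body_weight / 1000
= 4409 * 70.6 / 1000
= 311275.4 / 1000
= 311.28 g

311.28


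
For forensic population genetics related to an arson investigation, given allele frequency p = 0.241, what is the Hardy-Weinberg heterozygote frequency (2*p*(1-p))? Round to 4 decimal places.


Hardy-Weinberg heterozygote frequency:
q = 1 - p = 1 - 0.241 = 0.759
2pq = 2 * 0.241 * 0.759 = 0.3658

0.3658


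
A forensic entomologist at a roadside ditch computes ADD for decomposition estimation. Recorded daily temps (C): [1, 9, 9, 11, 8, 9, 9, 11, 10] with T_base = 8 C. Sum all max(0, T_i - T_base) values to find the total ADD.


Computing ADD day by day:
Day 1: max(0, 1 - 8) = 0
Day 2: max(0, 9 - 8) = 1
Day 3: max(0, 9 - 8) = 1
Day 4: max(0, 11 - 8) = 3
Day 5: max(0, 8 - 8) = 0
Day 6: max(0, 9 - 8) = 1
Day 7: max(0, 9 - 8) = 1
Day 8: max(0, 11 - 8) = 3
Day 9: max(0, 10 - 8) = 2
Total ADD = 12

12


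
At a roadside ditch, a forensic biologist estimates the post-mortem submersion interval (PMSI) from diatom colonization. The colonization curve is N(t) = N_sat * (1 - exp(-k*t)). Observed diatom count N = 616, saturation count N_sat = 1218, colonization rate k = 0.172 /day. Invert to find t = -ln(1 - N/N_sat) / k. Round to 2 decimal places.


PMSI from diatom colonization curve:
N / N_sat = 616 / 1218 = 0.505747
1 - N/N_sat = 0.494253
ln(1 - N/N_sat) = -0.704708
t = -ln(1 - N/N_sat) / k = -(-0.704708) / 0.172 = 4.10 days

4.10


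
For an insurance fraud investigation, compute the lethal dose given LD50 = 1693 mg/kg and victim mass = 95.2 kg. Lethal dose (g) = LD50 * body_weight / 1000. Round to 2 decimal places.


Lethal dose calculation:
Lethal dose = LD50 * body_weight / 1000
= 1693 * 95.2 / 1000
= 161173.6 / 1000
= 161.17 g

161.17


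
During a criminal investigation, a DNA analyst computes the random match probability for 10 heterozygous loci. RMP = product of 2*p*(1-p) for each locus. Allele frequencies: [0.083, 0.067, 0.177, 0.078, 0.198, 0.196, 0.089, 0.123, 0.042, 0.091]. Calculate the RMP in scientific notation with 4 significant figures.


Computing RMP for 10 loci:
Locus 1: 2 * 0.083 * 0.917 = 0.152222
Locus 2: 2 * 0.067 * 0.933 = 0.125022
Locus 3: 2 * 0.177 * 0.823 = 0.291342
Locus 4: 2 * 0.078 * 0.922 = 0.143832
Locus 5: 2 * 0.198 * 0.802 = 0.317592
Locus 6: 2 * 0.196 * 0.804 = 0.315168
Locus 7: 2 * 0.089 * 0.911 = 0.162158
Locus 8: 2 * 0.123 * 0.877 = 0.215742
Locus 9: 2 * 0.042 * 0.958 = 0.080472
Locus 10: 2 * 0.091 * 0.909 = 0.165438
RMP = 3.718e-08

3.718e-08


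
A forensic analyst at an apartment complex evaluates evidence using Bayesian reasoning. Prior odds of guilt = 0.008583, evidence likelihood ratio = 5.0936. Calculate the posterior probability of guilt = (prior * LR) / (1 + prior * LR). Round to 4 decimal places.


Bayesian evidence evaluation:
Posterior odds = prior_odds * LR = 0.008583 * 5.0936 = 0.04371837
Posterior probability = posterior_odds / (1 + posterior_odds)
= 0.04371837 / (1 + 0.04371837)
= 0.04371837 / 1.04371837
= 0.0419

0.0419


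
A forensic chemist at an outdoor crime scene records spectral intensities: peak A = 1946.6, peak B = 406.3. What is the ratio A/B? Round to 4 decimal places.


Spectral peak ratio:
Peak A = 1946.6 counts
Peak B = 406.3 counts
Ratio = 1946.6 / 406.3 = 4.7910

4.7910


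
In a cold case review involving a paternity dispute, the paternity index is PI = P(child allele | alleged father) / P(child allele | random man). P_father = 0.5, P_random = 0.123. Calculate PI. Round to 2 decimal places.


Paternity Index calculation:
PI = P(allele|father) / P(allele|random)
PI = 0.5 / 0.123
PI = 4.07

4.07


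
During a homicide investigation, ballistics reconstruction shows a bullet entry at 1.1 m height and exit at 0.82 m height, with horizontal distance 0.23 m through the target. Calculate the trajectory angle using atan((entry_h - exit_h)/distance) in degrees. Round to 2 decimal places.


Bullet trajectory angle:
Height difference = 1.1 - 0.82 = 0.28 m
angle = atan(0.28 / 0.23)
angle = atan(1.217391)
angle = 50.60 degrees

50.60


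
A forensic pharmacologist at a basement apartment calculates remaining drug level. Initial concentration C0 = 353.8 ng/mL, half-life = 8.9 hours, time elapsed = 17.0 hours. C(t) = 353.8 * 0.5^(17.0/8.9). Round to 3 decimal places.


Drug concentration decay:
Number of half-lives = t / t_half = 17.0 / 8.9 = 1.910112
Decay factor = 0.5^1.910112 = 0.26607189
C(t) = 353.8 * 0.26607189 = 94.136 ng/mL

94.136


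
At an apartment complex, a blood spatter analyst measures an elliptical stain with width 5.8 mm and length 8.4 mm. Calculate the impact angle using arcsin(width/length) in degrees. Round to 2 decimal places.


Blood spatter impact angle calculation:
width / length = 5.8 / 8.4 = 0.690476
angle = arcsin(0.690476)
angle = 43.67 degrees

43.67


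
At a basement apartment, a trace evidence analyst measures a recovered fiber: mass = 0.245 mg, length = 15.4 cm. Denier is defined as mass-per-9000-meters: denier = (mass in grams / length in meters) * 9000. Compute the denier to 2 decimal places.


Denier calculation:
Mass in grams = 0.245 mg / 1000 = 0.000245 g
Length in meters = 15.4 cm / 100 = 0.154 m
Linear density = mass / length = 0.000245 / 0.154 = 0.00159091 g/m
Denier = (g/m) * 9000 = 0.00159091 * 9000 = 14.32

14.32


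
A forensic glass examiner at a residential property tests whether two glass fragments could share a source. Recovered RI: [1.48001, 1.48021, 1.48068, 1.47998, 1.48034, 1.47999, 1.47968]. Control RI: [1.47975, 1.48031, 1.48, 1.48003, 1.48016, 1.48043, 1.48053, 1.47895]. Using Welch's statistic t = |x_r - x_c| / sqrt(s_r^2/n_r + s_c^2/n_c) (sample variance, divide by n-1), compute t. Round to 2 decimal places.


Welch's t-criterion for glass RI comparison:
Recovered mean = sum / n_r = 10.36089 / 7 = 1.4801271
Control mean = sum / n_c = 11.84016 / 8 = 1.48002
Recovered sample variance s_r^2 = 1.0199e-07
Control sample variance s_c^2 = 2.50029e-07
Welch SE (unpooled) = sqrt(s_r^2/n_r + s_c^2/n_c) = sqrt(1.45701e-08 + 3.12536e-08) = sqrt(4.58237e-08) = 0.000214065
|mean_r - mean_c| = 0.000107143
t = 0.000107143 / 0.000214065 = 0.50

0.50


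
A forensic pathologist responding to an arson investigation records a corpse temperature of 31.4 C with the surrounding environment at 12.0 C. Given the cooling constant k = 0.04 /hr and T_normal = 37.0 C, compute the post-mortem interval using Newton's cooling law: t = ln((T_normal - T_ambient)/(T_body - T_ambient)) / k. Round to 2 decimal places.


Using Newton's law of cooling:
t = ln((T_normal - T_ambient) / (T_body - T_ambient)) / k
T_normal - T_ambient = 25.0
T_body - T_ambient = 19.4
Ratio = 1.28866
ln(ratio) = 0.253603
t = 0.253603 / 0.04 = 6.34 hours

6.34


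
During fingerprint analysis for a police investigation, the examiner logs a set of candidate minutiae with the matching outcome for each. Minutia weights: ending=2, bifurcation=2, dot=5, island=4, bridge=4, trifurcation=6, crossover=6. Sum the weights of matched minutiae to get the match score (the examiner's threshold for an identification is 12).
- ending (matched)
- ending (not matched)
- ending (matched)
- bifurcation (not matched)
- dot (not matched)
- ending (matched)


Weighted minutiae match score:
  ending: matched, +2 (running total 2)
  ending: not matched, +0
  ending: matched, +2 (running total 4)
  bifurcation: not matched, +0
  dot: not matched, +0
  ending: matched, +2 (running total 6)
Total score = 6
Threshold = 12; verdict = inconclusive

6


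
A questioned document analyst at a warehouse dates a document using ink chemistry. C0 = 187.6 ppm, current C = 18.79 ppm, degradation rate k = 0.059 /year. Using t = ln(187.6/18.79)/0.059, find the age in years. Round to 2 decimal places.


Document age estimation:
C0/C = 187.6 / 18.79 = 9.984034
ln(C0/C) = 2.300987
t = 2.300987 / 0.059 = 39.00 years

39.00


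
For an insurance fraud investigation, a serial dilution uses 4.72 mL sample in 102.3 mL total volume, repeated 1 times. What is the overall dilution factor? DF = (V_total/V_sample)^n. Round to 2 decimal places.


Dilution factor calculation:
Single dilution = V_total / V_sample = 102.3 / 4.72 ≈ 21.673729
Number of dilutions = 1
Total DF = (102.3 / 4.72)^1 (full precision, rounded at the end) = 21.67

21.67


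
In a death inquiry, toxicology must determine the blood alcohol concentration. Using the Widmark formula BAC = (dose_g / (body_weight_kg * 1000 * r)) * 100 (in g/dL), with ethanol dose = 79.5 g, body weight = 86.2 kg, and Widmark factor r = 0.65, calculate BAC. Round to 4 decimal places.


Applying the Widmark formula:
BAC = (dose_g / (body_wt * 1000 * r)) * 100
Denominator = 86.2 * 1000 * 0.65 = 56030
BAC = (79.5 / 56030) * 100
BAC = 0.1419 g/dL

0.1419


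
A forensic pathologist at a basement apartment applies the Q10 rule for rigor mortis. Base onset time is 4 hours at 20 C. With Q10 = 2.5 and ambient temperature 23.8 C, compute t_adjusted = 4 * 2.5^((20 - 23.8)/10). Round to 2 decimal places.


Rigor mortis time adjustment:
Exponent = (T_ref - T_actual) / 10 = (20 - 23.8) / 10 = -0.38
Q10 factor = 2.5^-0.38 = 0.70596
t_adjusted = 4 * 0.70596 = 2.82 hours

2.82


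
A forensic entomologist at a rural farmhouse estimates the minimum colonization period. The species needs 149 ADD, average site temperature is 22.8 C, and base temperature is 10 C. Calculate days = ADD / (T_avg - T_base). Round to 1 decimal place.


Insect development time:
Effective temperature = avg_temp - T_base = 22.8 - 10 = 12.8 C
Days = ADD / effective_temp = 149 / 12.8 = 11.6 days

11.6


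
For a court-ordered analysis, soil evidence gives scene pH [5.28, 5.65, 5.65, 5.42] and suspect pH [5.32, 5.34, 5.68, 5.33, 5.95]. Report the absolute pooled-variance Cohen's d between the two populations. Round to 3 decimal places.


Pooled-variance Cohen's d for soil pH comparison:
Scene mean = 22 / 4 = 5.5
Suspect mean = 27.62 / 5 = 5.524
Scene sample variance s_s^2 = 0.033267
Suspect sample variance s_c^2 = 0.07973
Pooled variance = ((n_s-1)*s_s^2 + (n_c-1)*s_c^2) / (n_s + n_c - 2) = 0.059817
Pooled SD = sqrt(0.059817) = 0.244575
Mean difference = -0.024
|d| = |-0.024| / 0.244575 = 0.098

0.098


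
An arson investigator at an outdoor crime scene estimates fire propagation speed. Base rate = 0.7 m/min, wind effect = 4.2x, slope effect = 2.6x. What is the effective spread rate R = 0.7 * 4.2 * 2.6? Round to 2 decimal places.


Fire spread rate calculation:
R = R0 * wind_factor * slope_factor
= 0.7 * 4.2 * 2.6
= 2.94 * 2.6
= 7.64 m/min

7.64


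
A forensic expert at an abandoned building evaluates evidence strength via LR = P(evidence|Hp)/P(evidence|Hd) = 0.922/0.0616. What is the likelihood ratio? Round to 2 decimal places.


Likelihood ratio calculation:
LR = P(E|Hp) / P(E|Hd)
LR = 0.922 / 0.0616
LR = 14.97

14.97


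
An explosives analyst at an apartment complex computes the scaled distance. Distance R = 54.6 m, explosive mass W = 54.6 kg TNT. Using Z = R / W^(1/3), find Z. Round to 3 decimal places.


Scaled distance calculation:
W^(1/3) = 54.6^(1/3) = 3.793711
Z = R / W^(1/3) = 54.6 / 3.793711
Z = 14.392 m/kg^(1/3)

14.392


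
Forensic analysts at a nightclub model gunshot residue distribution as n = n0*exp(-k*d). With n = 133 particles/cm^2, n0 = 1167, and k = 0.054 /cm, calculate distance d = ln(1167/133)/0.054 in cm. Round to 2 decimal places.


GSR distance calculation:
n0/n = 1167 / 133 = 8.774436
ln(n0/n) = 2.171842
d = 2.171842 / 0.054 = 40.22 cm

40.22


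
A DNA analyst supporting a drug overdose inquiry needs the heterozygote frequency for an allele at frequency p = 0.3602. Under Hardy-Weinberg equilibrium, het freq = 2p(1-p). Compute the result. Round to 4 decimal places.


Hardy-Weinberg heterozygote frequency:
q = 1 - p = 1 - 0.3602 = 0.6398
2pq = 2 * 0.3602 * 0.6398 = 0.4609

0.4609


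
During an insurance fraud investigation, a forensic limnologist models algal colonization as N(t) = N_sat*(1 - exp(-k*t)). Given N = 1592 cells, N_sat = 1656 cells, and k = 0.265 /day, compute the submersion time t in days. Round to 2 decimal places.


PMSI from diatom colonization curve:
N / N_sat = 1592 / 1656 = 0.961353
1 - N/N_sat = 0.038647
ln(1 - N/N_sat) = -3.253286
t = -ln(1 - N/N_sat) / k = -(-3.253286) / 0.265 = 12.28 days

12.28


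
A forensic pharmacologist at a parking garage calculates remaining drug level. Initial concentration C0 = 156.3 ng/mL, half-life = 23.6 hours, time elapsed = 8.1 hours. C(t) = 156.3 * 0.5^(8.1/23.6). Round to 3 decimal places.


Drug concentration decay:
Number of half-lives = t / t_half = 8.1 / 23.6 = 0.34322
Decay factor = 0.5^0.34322 = 0.78827996
C(t) = 156.3 * 0.78827996 = 123.208 ng/mL

123.208


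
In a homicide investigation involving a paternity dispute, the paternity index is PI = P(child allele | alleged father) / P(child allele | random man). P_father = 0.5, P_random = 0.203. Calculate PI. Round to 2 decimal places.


Paternity Index calculation:
PI = P(allele|father) / P(allele|random)
PI = 0.5 / 0.203
PI = 2.46

2.46


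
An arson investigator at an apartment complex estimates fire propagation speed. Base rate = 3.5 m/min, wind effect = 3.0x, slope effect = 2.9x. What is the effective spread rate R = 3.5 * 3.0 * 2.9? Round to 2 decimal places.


Fire spread rate calculation:
R = R0 * wind_factor * slope_factor
= 3.5 * 3.0 * 2.9
= 10.5 * 2.9
= 30.45 m/min

30.45


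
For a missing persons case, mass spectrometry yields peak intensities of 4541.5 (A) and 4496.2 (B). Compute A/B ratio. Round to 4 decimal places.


Spectral peak ratio:
Peak A = 4541.5 counts
Peak B = 4496.2 counts
Ratio = 4541.5 / 4496.2 = 1.0101

1.0101


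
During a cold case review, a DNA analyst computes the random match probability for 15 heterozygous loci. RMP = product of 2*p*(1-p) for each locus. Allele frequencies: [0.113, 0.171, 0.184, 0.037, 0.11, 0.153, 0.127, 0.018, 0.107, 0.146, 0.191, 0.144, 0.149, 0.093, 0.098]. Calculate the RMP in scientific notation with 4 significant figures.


Computing RMP for 15 loci:
Locus 1: 2 * 0.113 * 0.887 = 0.200462
Locus 2: 2 * 0.171 * 0.829 = 0.283518
Locus 3: 2 * 0.184 * 0.816 = 0.300288
Locus 4: 2 * 0.037 * 0.963 = 0.071262
Locus 5: 2 * 0.11 * 0.89 = 0.1958
Locus 6: 2 * 0.153 * 0.847 = 0.259182
Locus 7: 2 * 0.127 * 0.873 = 0.221742
Locus 8: 2 * 0.018 * 0.982 = 0.035352
Locus 9: 2 * 0.107 * 0.893 = 0.191102
Locus 10: 2 * 0.146 * 0.854 = 0.249368
Locus 11: 2 * 0.191 * 0.809 = 0.309038
Locus 12: 2 * 0.144 * 0.856 = 0.246528
Locus 13: 2 * 0.149 * 0.851 = 0.253598
Locus 14: 2 * 0.093 * 0.907 = 0.168702
Locus 15: 2 * 0.098 * 0.902 = 0.176792
RMP = 1.329e-11

1.329e-11


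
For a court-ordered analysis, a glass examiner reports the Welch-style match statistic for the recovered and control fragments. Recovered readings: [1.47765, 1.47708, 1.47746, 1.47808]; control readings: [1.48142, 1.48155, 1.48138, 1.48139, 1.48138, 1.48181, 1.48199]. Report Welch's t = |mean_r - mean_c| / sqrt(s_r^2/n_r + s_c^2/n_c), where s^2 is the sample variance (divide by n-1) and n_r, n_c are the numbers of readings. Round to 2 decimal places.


Welch's t-criterion for glass RI comparison:
Recovered mean = sum / n_r = 5.91027 / 4 = 1.4775675
Control mean = sum / n_c = 10.37092 / 7 = 1.48156
Recovered sample variance s_r^2 = 1.72892e-07
Control sample variance s_c^2 = 6.01333e-08
Welch SE (unpooled) = sqrt(s_r^2/n_r + s_c^2/n_c) = sqrt(4.32229e-08 + 8.59048e-09) = sqrt(5.18134e-08) = 0.000227626
|mean_r - mean_c| = 0.0039925
t = 0.0039925 / 0.000227626 = 17.54

17.54


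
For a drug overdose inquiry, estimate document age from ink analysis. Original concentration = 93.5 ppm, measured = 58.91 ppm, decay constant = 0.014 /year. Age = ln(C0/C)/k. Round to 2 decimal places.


Document age estimation:
C0/C = 93.5 / 58.91 = 1.587167
ln(C0/C) = 0.461951
t = 0.461951 / 0.014 = 33.00 years

33.00


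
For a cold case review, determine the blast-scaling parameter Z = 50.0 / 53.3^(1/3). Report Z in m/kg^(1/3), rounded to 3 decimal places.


Scaled distance calculation:
W^(1/3) = 53.3^(1/3) = 3.76336
Z = R / W^(1/3) = 50.0 / 3.76336
Z = 13.286 m/kg^(1/3)

13.286


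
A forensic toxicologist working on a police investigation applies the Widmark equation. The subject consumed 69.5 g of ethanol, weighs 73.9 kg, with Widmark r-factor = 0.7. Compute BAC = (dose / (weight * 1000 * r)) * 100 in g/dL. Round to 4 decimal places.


Applying the Widmark formula:
BAC = (dose_g / (body_wt * 1000 * r)) * 100
Denominator = 73.9 * 1000 * 0.7 = 51730
BAC = (69.5 / 51730) * 100
BAC = 0.1344 g/dL

0.1344


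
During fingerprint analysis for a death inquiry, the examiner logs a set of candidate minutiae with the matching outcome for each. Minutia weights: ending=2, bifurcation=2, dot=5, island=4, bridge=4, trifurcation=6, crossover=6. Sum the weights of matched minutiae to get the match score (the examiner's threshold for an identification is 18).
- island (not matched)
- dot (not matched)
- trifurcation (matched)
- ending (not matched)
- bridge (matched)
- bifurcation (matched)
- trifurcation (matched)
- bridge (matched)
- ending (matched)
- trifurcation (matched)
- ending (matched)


Weighted minutiae match score:
  island: not matched, +0
  dot: not matched, +0
  trifurcation: matched, +6 (running total 6)
  ending: not matched, +0
  bridge: matched, +4 (running total 10)
  bifurcation: matched, +2 (running total 12)
  trifurcation: matched, +6 (running total 18)
  bridge: matched, +4 (running total 22)
  ending: matched, +2 (running total 24)
  trifurcation: matched, +6 (running total 30)
  ending: matched, +2 (running total 32)
Total score = 32
Threshold = 18; verdict = identification

32


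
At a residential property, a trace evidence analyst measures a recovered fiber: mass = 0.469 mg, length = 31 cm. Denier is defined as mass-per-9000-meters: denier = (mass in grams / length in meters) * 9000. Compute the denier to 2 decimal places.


Denier calculation:
Mass in grams = 0.469 mg / 1000 = 0.000469 g
Length in meters = 31 cm / 100 = 0.31 m
Linear density = mass / length = 0.000469 / 0.31 = 0.0015129 g/m
Denier = (g/m) * 9000 = 0.0015129 * 9000 = 13.62

13.62


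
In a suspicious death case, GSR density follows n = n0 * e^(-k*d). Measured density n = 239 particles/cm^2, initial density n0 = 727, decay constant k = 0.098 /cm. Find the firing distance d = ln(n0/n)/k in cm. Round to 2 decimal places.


GSR distance calculation:
n0/n = 727 / 239 = 3.041841
ln(n0/n) = 1.112463
d = 1.112463 / 0.098 = 11.35 cm

11.35


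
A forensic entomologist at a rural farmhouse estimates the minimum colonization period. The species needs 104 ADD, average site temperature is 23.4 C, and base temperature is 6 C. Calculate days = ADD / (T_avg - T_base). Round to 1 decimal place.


Insect development time:
Effective temperature = avg_temp - T_base = 23.4 - 6 = 17.4 C
Days = ADD / effective_temp = 104 / 17.4 = 6.0 days

6.0


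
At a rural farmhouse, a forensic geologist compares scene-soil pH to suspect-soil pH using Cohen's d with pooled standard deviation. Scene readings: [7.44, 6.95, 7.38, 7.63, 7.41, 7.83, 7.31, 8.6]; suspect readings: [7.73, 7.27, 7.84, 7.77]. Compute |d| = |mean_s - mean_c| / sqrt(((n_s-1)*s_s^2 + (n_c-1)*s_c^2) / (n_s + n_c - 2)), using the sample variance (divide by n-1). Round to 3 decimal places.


Pooled-variance Cohen's d for soil pH comparison:
Scene mean = 60.55 / 8 = 7.56875
Suspect mean = 30.61 / 4 = 7.6525
Scene sample variance s_s^2 = 0.237527
Suspect sample variance s_c^2 = 0.067092
Pooled variance = ((n_s-1)*s_s^2 + (n_c-1)*s_c^2) / (n_s + n_c - 2) = 0.186396
Pooled SD = sqrt(0.186396) = 0.431736
Mean difference = -0.08375
|d| = |-0.08375| / 0.431736 = 0.194

0.194


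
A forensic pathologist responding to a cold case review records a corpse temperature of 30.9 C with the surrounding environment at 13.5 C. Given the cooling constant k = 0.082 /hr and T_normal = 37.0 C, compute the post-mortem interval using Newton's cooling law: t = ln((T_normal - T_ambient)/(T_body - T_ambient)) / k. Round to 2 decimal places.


Using Newton's law of cooling:
t = ln((T_normal - T_ambient) / (T_body - T_ambient)) / k
T_normal - T_ambient = 23.5
T_body - T_ambient = 17.4
Ratio = 1.350575
ln(ratio) = 0.30053
t = 0.30053 / 0.082 = 3.67 hours

3.67


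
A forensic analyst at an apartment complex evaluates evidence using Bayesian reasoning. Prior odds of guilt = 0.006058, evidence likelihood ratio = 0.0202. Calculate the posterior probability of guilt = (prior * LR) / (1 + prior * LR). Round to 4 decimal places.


Bayesian evidence evaluation:
Posterior odds = prior_odds * LR = 0.006058 * 0.0202 = 0.0001223716
Posterior probability = posterior_odds / (1 + posterior_odds)
= 0.0001223716 / (1 + 0.0001223716)
= 0.0001223716 / 1.0001223716
= 0.0001

0.0001


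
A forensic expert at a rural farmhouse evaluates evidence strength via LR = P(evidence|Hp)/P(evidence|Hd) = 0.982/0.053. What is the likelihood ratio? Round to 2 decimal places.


Likelihood ratio calculation:
LR = P(E|Hp) / P(E|Hd)
LR = 0.982 / 0.053
LR = 18.53

18.53


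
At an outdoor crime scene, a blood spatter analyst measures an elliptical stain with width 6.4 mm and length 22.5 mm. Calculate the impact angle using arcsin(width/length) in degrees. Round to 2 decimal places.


Blood spatter impact angle calculation:
width / length = 6.4 / 22.5 = 0.284444
angle = arcsin(0.284444)
angle = 16.53 degrees

16.53


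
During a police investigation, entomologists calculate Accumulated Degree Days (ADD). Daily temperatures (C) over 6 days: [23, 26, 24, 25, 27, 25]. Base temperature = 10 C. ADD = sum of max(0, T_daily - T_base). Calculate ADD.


Computing ADD day by day:
Day 1: max(0, 23 - 10) = 13
Day 2: max(0, 26 - 10) = 16
Day 3: max(0, 24 - 10) = 14
Day 4: max(0, 25 - 10) = 15
Day 5: max(0, 27 - 10) = 17
Day 6: max(0, 25 - 10) = 15
Total ADD = 90

90


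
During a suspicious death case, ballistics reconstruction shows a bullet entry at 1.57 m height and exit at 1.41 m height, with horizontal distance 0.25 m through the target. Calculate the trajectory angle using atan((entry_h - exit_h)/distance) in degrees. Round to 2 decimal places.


Bullet trajectory angle:
Height difference = 1.57 - 1.41 = 0.16 m
angle = atan(0.16 / 0.25)
angle = atan(0.64)
angle = 32.62 degrees

32.62


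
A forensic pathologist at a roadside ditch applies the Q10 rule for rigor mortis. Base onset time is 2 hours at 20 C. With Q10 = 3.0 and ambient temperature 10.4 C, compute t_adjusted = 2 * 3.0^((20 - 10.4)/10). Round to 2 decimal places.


Rigor mortis time adjustment:
Exponent = (T_ref - T_actual) / 10 = (20 - 10.4) / 10 = 0.96
Q10 factor = 3.0^0.96 = 2.87102
t_adjusted = 2 * 2.87102 = 5.74 hours

5.74


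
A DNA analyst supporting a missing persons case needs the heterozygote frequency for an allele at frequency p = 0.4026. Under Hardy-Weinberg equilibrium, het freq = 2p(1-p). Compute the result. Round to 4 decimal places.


Hardy-Weinberg heterozygote frequency:
q = 1 - p = 1 - 0.4026 = 0.5974
2pq = 2 * 0.4026 * 0.5974 = 0.4810

0.4810


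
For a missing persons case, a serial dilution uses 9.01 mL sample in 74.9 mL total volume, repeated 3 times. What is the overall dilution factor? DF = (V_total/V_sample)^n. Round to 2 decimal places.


Dilution factor calculation:
Single dilution = V_total / V_sample = 74.9 / 9.01 ≈ 8.312986
Number of dilutions = 3
Total DF = (74.9 / 9.01)^3 (full precision, rounded at the end) = 574.47

574.47


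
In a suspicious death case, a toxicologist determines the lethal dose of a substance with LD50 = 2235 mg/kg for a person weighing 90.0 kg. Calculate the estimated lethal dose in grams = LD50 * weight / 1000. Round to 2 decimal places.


Lethal dose calculation:
Lethal dose = LD50 * body_weight / 1000
= 2235 * 90.0 / 1000
= 201150 / 1000
= 201.15 g

201.15


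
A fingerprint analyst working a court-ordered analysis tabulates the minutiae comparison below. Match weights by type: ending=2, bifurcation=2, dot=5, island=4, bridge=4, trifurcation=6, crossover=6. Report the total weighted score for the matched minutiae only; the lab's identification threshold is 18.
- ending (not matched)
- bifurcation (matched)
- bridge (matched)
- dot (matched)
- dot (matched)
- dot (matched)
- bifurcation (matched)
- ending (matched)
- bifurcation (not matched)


Weighted minutiae match score:
  ending: not matched, +0
  bifurcation: matched, +2 (running total 2)
  bridge: matched, +4 (running total 6)
  dot: matched, +5 (running total 11)
  dot: matched, +5 (running total 16)
  dot: matched, +5 (running total 21)
  bifurcation: matched, +2 (running total 23)
  ending: matched, +2 (running total 25)
  bifurcation: not matched, +0
Total score = 25
Threshold = 18; verdict = identification

25


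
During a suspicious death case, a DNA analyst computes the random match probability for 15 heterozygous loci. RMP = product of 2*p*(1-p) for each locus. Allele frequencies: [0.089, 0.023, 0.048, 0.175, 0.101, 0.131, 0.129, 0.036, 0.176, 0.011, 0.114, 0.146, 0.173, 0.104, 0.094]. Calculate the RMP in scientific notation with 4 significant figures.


Computing RMP for 15 loci:
Locus 1: 2 * 0.089 * 0.911 = 0.162158
Locus 2: 2 * 0.023 * 0.977 = 0.044942
Locus 3: 2 * 0.048 * 0.952 = 0.091392
Locus 4: 2 * 0.175 * 0.825 = 0.28875
Locus 5: 2 * 0.101 * 0.899 = 0.181598
Locus 6: 2 * 0.131 * 0.869 = 0.227678
Locus 7: 2 * 0.129 * 0.871 = 0.224718
Locus 8: 2 * 0.036 * 0.964 = 0.069408
Locus 9: 2 * 0.176 * 0.824 = 0.290048
Locus 10: 2 * 0.011 * 0.989 = 0.021758
Locus 11: 2 * 0.114 * 0.886 = 0.202008
Locus 12: 2 * 0.146 * 0.854 = 0.249368
Locus 13: 2 * 0.173 * 0.827 = 0.286142
Locus 14: 2 * 0.104 * 0.896 = 0.186368
Locus 15: 2 * 0.094 * 0.906 = 0.170328
RMP = 3.581e-13

3.581e-13


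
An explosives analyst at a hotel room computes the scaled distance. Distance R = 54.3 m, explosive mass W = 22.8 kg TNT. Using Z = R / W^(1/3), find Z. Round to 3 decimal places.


Scaled distance calculation:
W^(1/3) = 22.8^(1/3) = 2.8356
Z = R / W^(1/3) = 54.3 / 2.8356
Z = 19.149 m/kg^(1/3)

19.149


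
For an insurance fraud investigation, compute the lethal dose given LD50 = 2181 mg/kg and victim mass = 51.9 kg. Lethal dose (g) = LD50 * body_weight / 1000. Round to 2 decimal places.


Lethal dose calculation:
Lethal dose = LD50 * body_weight / 1000
= 2181 * 51.9 / 1000
= 113193.9 / 1000
= 113.19 g

113.19


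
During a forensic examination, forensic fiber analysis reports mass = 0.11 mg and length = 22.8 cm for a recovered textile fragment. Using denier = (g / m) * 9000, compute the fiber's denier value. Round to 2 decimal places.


Denier calculation:
Mass in grams = 0.11 mg / 1000 = 0.00011 g
Length in meters = 22.8 cm / 100 = 0.228 m
Linear density = mass / length = 0.00011 / 0.228 = 0.00048246 g/m
Denier = (g/m) * 9000 = 0.00048246 * 9000 = 4.34

4.34


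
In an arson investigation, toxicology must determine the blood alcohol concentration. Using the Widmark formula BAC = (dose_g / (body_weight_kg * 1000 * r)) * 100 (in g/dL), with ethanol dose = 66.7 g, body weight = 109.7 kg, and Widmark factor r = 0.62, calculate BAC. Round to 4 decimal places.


Applying the Widmark formula:
BAC = (dose_g / (body_wt * 1000 * r)) * 100
Denominator = 109.7 * 1000 * 0.62 = 68014
BAC = (66.7 / 68014) * 100
BAC = 0.0981 g/dL

0.0981


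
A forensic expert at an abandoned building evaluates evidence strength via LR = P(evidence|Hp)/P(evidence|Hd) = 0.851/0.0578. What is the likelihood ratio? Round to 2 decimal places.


Likelihood ratio calculation:
LR = P(E|Hp) / P(E|Hd)
LR = 0.851 / 0.0578
LR = 14.72

14.72


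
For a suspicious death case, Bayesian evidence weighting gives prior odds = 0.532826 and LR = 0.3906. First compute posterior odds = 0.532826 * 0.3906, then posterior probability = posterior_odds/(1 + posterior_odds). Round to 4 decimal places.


Bayesian evidence evaluation:
Posterior odds = prior_odds * LR = 0.532826 * 0.3906 = 0.2081218
Posterior probability = posterior_odds / (1 + posterior_odds)
= 0.2081218 / (1 + 0.2081218)
= 0.2081218 / 1.2081218
= 0.1723

0.1723


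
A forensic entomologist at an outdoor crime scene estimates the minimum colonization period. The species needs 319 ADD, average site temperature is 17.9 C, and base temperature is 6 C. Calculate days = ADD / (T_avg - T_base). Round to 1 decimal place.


Insect development time:
Effective temperature = avg_temp - T_base = 17.9 - 6 = 11.9 C
Days = ADD / effective_temp = 319 / 11.9 = 26.8 days

26.8


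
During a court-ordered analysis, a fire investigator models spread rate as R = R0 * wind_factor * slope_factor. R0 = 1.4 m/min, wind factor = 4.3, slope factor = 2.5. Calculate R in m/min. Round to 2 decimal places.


Fire spread rate calculation:
R = R0 * wind_factor * slope_factor
= 1.4 * 4.3 * 2.5
= 6.02 * 2.5
= 15.05 m/min

15.05


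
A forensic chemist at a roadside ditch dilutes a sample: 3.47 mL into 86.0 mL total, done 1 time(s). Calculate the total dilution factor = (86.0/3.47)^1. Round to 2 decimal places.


Dilution factor calculation:
Single dilution = V_total / V_sample = 86.0 / 3.47 ≈ 24.783862
Number of dilutions = 1
Total DF = (86.0 / 3.47)^1 (full precision, rounded at the end) = 24.78

24.78


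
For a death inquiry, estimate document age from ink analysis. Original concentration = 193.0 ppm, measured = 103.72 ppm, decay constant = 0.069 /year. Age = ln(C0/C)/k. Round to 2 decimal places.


Document age estimation:
C0/C = 193.0 / 103.72 = 1.860779
ln(C0/C) = 0.620995
t = 0.620995 / 0.069 = 9.00 years

9.00


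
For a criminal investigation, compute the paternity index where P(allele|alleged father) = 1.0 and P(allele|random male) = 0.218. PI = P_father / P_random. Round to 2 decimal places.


Paternity Index calculation:
PI = P(allele|father) / P(allele|random)
PI = 1.0 / 0.218
PI = 4.59

4.59


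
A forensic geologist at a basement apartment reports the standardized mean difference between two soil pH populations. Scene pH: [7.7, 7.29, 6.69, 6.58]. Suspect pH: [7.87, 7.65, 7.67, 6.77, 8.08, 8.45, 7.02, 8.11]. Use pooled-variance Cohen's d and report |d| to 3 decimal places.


Pooled-variance Cohen's d for soil pH comparison:
Scene mean = 28.26 / 4 = 7.065
Suspect mean = 61.62 / 8 = 7.7025
Scene sample variance s_s^2 = 0.276567
Suspect sample variance s_c^2 = 0.319221
Pooled variance = ((n_s-1)*s_s^2 + (n_c-1)*s_c^2) / (n_s + n_c - 2) = 0.306425
Pooled SD = sqrt(0.306425) = 0.553557
Mean difference = -0.6375
|d| = |-0.6375| / 0.553557 = 1.152

1.152


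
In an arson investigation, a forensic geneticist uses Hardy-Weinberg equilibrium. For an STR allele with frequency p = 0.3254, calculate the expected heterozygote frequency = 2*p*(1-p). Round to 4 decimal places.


Hardy-Weinberg heterozygote frequency:
q = 1 - p = 1 - 0.3254 = 0.6746
2pq = 2 * 0.3254 * 0.6746 = 0.4390

0.4390


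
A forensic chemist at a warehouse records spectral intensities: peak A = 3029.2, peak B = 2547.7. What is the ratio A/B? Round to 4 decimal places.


Spectral peak ratio:
Peak A = 3029.2 counts
Peak B = 2547.7 counts
Ratio = 3029.2 / 2547.7 = 1.1890

1.1890


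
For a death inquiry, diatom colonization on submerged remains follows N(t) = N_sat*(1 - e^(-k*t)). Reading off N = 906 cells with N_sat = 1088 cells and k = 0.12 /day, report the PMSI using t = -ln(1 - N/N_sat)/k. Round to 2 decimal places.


PMSI from diatom colonization curve:
N / N_sat = 906 / 1088 = 0.832721
1 - N/N_sat = 0.167279
ln(1 - N/N_sat) = -1.788092
t = -ln(1 - N/N_sat) / k = -(-1.788092) / 0.12 = 14.90 days

14.90


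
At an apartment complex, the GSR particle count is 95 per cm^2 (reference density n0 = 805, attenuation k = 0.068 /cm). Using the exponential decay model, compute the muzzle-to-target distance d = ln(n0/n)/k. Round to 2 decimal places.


GSR distance calculation:
n0/n = 805 / 95 = 8.473684
ln(n0/n) = 2.136965
d = 2.136965 / 0.068 = 31.43 cm

31.43


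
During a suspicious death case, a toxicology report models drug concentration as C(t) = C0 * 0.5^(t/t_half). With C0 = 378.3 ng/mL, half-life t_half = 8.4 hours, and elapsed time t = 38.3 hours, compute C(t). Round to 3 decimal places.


Drug concentration decay:
Number of half-lives = t / t_half = 38.3 / 8.4 = 4.559524
Decay factor = 0.5^4.559524 = 0.04240787
C(t) = 378.3 * 0.04240787 = 16.043 ng/mL

16.043
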